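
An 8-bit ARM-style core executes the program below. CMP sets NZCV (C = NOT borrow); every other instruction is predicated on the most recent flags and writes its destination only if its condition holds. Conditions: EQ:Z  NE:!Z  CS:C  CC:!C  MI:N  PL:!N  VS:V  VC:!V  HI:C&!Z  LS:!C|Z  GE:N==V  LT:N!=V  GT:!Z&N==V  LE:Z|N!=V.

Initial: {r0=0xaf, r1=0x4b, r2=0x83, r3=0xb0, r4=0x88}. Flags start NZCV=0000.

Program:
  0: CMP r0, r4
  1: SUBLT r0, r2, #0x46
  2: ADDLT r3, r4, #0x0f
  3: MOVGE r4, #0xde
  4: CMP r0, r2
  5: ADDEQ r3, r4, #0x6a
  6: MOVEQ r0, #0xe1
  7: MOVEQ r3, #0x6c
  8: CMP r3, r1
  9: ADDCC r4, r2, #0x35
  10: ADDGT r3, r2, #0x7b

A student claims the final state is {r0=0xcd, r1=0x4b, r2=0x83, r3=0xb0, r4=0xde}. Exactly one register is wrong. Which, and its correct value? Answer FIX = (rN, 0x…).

[0] flags=0010 → (cmp)
[1] flags=0010 LT?F → skip
[2] flags=0010 LT?F → skip
[3] flags=0010 GE?T → r4=0xde
[4] flags=0010 → (cmp)
[5] flags=0010 EQ?F → skip
[6] flags=0010 EQ?F → skip
[7] flags=0010 EQ?F → skip
[8] flags=0011 → (cmp)
[9] flags=0011 CC?F → skip
[10] flags=0011 GT?F → skip

FIX = (r0, 0xaf)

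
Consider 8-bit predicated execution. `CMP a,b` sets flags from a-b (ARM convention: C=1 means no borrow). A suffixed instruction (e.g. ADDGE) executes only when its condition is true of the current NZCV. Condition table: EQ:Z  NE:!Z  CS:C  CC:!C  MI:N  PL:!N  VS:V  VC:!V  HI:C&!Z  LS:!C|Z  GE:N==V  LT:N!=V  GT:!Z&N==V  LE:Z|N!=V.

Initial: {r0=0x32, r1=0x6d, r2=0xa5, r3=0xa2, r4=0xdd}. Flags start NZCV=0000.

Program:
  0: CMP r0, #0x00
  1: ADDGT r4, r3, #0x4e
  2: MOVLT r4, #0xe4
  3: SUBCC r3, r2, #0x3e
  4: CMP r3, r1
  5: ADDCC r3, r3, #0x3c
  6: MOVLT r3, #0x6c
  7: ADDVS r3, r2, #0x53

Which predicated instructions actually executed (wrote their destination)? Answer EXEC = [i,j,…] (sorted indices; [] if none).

[0] flags=0010 → (cmp)
[1] flags=0010 GT?T → r4=0xf0
[2] flags=0010 LT?F → skip
[3] flags=0010 CC?F → skip
[4] flags=0011 → (cmp)
[5] flags=0011 CC?F → skip
[6] flags=0011 LT?T → r3=0x6c
[7] flags=0011 VS?T → r3=0xf8

EXEC = [1,6,7]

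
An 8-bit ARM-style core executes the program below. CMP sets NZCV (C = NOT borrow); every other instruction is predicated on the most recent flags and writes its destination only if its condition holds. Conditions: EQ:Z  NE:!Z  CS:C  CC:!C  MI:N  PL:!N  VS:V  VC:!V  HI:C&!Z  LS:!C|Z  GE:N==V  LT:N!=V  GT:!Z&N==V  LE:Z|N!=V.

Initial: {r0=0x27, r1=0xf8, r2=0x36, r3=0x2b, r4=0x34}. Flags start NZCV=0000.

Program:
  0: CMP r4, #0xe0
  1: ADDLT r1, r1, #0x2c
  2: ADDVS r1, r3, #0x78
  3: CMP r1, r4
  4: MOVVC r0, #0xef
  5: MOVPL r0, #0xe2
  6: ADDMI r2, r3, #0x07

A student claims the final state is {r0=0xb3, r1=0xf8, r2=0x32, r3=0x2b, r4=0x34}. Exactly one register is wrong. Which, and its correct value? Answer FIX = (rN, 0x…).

FIX = (r0, 0xef)

0: ✓ CMP  NZCV=0000
1: · ADDLT
2: · ADDVS
3: ✓ CMP  NZCV=1010
4: ✓ MOVVC  r0←0xef
5: · MOVPL
6: ✓ ADDMI  r2←0x32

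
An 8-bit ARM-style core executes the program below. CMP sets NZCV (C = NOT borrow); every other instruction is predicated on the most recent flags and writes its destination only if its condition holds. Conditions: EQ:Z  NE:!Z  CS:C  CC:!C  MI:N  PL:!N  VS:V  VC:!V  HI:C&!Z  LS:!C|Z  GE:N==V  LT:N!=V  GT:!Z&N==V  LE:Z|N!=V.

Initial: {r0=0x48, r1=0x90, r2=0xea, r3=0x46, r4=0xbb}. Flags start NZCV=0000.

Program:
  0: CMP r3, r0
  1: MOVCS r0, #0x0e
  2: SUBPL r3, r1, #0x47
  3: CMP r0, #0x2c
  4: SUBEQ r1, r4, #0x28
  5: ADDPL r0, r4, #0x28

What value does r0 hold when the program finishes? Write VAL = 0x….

0: ✓ CMP  NZCV=1000
1: · MOVCS
2: · SUBPL
3: ✓ CMP  NZCV=0010
4: · SUBEQ
5: ✓ ADDPL  r0←0xe3

VAL = 0xe3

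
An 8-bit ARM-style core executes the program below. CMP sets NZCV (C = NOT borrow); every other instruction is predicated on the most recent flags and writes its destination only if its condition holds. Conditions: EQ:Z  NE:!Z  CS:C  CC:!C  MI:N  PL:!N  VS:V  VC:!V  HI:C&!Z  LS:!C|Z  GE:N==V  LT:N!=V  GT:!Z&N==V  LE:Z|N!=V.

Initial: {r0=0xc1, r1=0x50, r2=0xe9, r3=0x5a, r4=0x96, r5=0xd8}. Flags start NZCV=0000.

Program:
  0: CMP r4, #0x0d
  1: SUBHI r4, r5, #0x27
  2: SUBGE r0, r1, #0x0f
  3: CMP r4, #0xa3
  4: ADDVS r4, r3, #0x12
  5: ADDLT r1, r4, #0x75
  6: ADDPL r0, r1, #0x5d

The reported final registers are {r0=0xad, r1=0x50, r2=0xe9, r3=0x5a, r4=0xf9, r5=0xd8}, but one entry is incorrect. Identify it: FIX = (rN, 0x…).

FIX = (r4, 0xb1)

[0] flags=1010 → (cmp)
[1] flags=1010 HI?T → r4=0xb1
[2] flags=1010 GE?F → skip
[3] flags=0010 → (cmp)
[4] flags=0010 VS?F → skip
[5] flags=0010 LT?F → skip
[6] flags=0010 PL?T → r0=0xad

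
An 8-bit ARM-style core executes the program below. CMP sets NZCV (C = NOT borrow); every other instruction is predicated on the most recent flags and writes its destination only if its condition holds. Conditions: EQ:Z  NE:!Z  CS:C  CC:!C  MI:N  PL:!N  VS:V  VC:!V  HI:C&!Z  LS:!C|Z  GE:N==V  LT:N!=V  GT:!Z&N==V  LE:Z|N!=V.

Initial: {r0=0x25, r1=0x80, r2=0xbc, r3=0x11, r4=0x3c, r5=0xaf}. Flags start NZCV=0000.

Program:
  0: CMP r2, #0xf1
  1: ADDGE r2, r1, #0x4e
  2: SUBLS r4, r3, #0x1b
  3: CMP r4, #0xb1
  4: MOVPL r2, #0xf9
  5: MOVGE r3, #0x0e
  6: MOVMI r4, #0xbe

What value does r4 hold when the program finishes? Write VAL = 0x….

[0] flags=1000 → (cmp)
[1] flags=1000 GE?F → skip
[2] flags=1000 LS?T → r4=0xf6
[3] flags=0010 → (cmp)
[4] flags=0010 PL?T → r2=0xf9
[5] flags=0010 GE?T → r3=0x0e
[6] flags=0010 MI?F → skip

VAL = 0xf6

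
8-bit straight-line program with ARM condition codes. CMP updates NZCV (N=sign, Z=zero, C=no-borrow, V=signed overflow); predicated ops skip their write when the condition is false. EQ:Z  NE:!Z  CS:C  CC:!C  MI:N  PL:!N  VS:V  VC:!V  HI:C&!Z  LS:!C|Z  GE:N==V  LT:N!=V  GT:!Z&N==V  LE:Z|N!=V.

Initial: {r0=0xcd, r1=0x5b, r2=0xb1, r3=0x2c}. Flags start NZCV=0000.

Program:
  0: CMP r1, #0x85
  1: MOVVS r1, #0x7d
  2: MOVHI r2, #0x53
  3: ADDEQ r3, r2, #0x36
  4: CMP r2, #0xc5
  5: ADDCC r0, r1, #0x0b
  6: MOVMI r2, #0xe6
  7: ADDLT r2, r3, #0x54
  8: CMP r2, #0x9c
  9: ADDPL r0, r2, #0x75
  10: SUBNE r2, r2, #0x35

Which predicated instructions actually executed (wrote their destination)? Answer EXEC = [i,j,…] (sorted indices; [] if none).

0: ✓ CMP  NZCV=1001
1: ✓ MOVVS  r1←0x7d
2: · MOVHI
3: · ADDEQ
4: ✓ CMP  NZCV=1000
5: ✓ ADDCC  r0←0x88
6: ✓ MOVMI  r2←0xe6
7: ✓ ADDLT  r2←0x80
8: ✓ CMP  NZCV=1000
9: · ADDPL
10: ✓ SUBNE  r2←0x4b

EXEC = [1,5,6,7,10]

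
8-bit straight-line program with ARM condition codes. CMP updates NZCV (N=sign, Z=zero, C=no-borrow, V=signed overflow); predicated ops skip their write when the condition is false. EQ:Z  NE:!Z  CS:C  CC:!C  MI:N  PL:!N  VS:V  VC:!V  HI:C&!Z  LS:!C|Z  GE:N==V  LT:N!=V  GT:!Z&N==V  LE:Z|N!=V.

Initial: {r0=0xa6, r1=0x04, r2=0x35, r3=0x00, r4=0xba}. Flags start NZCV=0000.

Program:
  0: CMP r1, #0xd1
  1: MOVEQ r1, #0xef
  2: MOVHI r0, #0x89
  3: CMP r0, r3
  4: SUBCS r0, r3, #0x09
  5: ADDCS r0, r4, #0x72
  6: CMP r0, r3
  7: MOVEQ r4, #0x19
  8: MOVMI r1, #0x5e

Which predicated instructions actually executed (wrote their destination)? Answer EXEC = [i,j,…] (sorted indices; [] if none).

EXEC = [4,5]

0: ✓ CMP  NZCV=0000
1: · MOVEQ
2: · MOVHI
3: ✓ CMP  NZCV=1010
4: ✓ SUBCS  r0←0xf7
5: ✓ ADDCS  r0←0x2c
6: ✓ CMP  NZCV=0010
7: · MOVEQ
8: · MOVMI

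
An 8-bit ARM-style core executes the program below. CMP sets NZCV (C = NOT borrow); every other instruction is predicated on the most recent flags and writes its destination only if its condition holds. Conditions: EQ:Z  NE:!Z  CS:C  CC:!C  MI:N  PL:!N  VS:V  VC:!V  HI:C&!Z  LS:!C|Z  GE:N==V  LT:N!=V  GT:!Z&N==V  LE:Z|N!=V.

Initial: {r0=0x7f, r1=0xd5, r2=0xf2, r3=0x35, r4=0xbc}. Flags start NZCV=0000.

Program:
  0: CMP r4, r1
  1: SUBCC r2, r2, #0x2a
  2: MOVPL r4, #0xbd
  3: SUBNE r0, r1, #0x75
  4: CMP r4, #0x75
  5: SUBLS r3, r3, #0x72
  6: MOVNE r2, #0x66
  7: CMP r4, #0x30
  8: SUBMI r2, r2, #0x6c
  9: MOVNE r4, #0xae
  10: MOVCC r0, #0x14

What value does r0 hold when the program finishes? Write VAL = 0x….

[0] flags=1000 → (cmp)
[1] flags=1000 CC?T → r2=0xc8
[2] flags=1000 PL?F → skip
[3] flags=1000 NE?T → r0=0x60
[4] flags=0011 → (cmp)
[5] flags=0011 LS?F → skip
[6] flags=0011 NE?T → r2=0x66
[7] flags=1010 → (cmp)
[8] flags=1010 MI?T → r2=0xfa
[9] flags=1010 NE?T → r4=0xae
[10] flags=1010 CC?F → skip

VAL = 0x60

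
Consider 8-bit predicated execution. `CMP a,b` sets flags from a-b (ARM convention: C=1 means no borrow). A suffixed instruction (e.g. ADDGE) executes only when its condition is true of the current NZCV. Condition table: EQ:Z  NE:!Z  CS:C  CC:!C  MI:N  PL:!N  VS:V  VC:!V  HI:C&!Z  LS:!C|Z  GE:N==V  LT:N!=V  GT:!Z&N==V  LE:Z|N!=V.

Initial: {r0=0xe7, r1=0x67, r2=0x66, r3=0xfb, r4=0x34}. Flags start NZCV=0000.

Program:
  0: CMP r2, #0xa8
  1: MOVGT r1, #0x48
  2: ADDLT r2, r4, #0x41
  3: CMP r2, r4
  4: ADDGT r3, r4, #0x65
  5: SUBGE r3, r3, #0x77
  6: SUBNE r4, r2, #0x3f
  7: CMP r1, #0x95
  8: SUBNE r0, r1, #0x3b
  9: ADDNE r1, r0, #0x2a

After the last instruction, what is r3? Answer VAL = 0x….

VAL = 0x22

0: ✓ CMP  NZCV=1001
1: ✓ MOVGT  r1←0x48
2: · ADDLT
3: ✓ CMP  NZCV=0010
4: ✓ ADDGT  r3←0x99
5: ✓ SUBGE  r3←0x22
6: ✓ SUBNE  r4←0x27
7: ✓ CMP  NZCV=1001
8: ✓ SUBNE  r0←0x0d
9: ✓ ADDNE  r1←0x37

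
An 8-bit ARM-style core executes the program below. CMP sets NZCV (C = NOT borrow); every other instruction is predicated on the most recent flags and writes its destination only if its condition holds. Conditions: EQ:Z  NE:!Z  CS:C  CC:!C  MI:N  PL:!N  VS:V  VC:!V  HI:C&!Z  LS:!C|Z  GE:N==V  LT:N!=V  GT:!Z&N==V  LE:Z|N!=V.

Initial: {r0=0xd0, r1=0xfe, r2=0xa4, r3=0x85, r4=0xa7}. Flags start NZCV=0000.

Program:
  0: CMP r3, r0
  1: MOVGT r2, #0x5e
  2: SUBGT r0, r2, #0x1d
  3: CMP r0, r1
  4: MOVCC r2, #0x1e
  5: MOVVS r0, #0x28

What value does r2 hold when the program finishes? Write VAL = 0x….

VAL = 0x1e

0: ✓ CMP  NZCV=1000
1: · MOVGT
2: · SUBGT
3: ✓ CMP  NZCV=1000
4: ✓ MOVCC  r2←0x1e
5: · MOVVS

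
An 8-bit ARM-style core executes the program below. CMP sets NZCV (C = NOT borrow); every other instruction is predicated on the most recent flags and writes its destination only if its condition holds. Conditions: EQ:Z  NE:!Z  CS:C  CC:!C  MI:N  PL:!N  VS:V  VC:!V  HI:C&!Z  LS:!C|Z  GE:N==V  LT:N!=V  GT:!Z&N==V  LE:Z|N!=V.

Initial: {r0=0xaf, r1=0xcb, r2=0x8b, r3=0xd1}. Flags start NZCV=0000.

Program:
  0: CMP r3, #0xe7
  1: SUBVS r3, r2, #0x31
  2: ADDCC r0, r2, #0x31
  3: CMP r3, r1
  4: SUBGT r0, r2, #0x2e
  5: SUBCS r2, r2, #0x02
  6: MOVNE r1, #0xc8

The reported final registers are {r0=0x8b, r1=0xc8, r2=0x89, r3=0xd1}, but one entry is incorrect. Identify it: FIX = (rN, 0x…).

[0] flags=1000 → (cmp)
[1] flags=1000 VS?F → skip
[2] flags=1000 CC?T → r0=0xbc
[3] flags=0010 → (cmp)
[4] flags=0010 GT?T → r0=0x5d
[5] flags=0010 CS?T → r2=0x89
[6] flags=0010 NE?T → r1=0xc8

FIX = (r0, 0x5d)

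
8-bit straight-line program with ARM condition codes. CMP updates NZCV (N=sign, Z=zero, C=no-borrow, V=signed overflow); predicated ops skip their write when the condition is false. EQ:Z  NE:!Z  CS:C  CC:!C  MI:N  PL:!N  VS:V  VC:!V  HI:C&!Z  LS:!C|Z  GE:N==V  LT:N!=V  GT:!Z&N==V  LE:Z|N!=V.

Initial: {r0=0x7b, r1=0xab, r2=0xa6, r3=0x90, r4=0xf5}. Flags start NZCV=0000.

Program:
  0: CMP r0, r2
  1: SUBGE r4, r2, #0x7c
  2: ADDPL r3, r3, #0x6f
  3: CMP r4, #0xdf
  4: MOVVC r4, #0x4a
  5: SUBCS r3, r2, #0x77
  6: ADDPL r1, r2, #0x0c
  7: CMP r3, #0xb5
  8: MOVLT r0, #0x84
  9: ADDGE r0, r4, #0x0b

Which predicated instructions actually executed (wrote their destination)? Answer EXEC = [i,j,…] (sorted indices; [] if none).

EXEC = [1,4,6,8]

0: ✓ CMP  NZCV=1001
1: ✓ SUBGE  r4←0x2a
2: · ADDPL
3: ✓ CMP  NZCV=0000
4: ✓ MOVVC  r4←0x4a
5: · SUBCS
6: ✓ ADDPL  r1←0xb2
7: ✓ CMP  NZCV=1000
8: ✓ MOVLT  r0←0x84
9: · ADDGE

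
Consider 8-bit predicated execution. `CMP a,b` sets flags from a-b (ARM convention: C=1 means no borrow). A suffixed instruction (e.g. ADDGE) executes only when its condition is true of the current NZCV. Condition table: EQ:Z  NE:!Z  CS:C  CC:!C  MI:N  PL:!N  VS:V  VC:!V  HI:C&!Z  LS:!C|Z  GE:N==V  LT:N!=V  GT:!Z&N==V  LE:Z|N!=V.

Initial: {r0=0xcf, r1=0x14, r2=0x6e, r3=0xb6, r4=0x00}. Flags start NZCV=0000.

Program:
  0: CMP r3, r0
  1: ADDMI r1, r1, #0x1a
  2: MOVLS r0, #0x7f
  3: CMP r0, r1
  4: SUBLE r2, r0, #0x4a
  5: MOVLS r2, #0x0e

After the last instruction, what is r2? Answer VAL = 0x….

[0] flags=1000 → (cmp)
[1] flags=1000 MI?T → r1=0x2e
[2] flags=1000 LS?T → r0=0x7f
[3] flags=0010 → (cmp)
[4] flags=0010 LE?F → skip
[5] flags=0010 LS?F → skip

VAL = 0x6e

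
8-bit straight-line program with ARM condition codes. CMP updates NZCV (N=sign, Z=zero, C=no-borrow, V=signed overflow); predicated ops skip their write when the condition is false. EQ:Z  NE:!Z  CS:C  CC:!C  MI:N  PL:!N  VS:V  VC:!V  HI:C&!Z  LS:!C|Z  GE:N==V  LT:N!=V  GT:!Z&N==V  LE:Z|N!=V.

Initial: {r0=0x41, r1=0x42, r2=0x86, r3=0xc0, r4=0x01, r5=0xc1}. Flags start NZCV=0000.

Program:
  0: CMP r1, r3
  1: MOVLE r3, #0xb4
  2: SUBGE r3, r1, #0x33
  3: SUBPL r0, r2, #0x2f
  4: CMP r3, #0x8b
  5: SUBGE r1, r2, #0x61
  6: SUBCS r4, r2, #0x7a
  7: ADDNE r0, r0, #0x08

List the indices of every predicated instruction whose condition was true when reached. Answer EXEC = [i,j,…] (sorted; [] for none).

EXEC = [2,5,7]

0: ✓ CMP  NZCV=1001
1: · MOVLE
2: ✓ SUBGE  r3←0x0f
3: · SUBPL
4: ✓ CMP  NZCV=1001
5: ✓ SUBGE  r1←0x25
6: · SUBCS
7: ✓ ADDNE  r0←0x49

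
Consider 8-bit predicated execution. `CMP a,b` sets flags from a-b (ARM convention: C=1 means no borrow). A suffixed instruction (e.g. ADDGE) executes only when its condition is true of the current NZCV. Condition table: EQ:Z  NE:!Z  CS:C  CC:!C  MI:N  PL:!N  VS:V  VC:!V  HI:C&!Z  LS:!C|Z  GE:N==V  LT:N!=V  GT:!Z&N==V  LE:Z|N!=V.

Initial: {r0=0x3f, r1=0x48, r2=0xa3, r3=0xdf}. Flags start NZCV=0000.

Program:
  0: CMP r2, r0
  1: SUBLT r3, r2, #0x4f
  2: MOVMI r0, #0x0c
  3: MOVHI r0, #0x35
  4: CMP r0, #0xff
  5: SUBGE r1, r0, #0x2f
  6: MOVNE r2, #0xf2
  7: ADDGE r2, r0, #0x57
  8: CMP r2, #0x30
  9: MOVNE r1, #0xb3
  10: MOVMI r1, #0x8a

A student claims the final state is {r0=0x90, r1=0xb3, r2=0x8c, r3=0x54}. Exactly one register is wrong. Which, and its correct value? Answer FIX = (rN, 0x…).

[0] flags=0011 → (cmp)
[1] flags=0011 LT?T → r3=0x54
[2] flags=0011 MI?F → skip
[3] flags=0011 HI?T → r0=0x35
[4] flags=0000 → (cmp)
[5] flags=0000 GE?T → r1=0x06
[6] flags=0000 NE?T → r2=0xf2
[7] flags=0000 GE?T → r2=0x8c
[8] flags=0011 → (cmp)
[9] flags=0011 NE?T → r1=0xb3
[10] flags=0011 MI?F → skip

FIX = (r0, 0x35)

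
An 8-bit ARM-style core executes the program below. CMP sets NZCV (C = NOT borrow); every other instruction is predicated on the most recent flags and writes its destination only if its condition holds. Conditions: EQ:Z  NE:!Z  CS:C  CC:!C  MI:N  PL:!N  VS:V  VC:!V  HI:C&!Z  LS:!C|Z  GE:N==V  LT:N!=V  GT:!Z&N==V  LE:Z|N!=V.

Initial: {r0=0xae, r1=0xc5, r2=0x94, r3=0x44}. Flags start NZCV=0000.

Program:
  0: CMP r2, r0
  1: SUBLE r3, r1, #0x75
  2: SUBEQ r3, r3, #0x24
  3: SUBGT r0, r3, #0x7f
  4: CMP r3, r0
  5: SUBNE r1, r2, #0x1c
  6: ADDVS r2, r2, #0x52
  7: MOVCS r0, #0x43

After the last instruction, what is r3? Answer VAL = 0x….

VAL = 0x50

0: ✓ CMP  NZCV=1000
1: ✓ SUBLE  r3←0x50
2: · SUBEQ
3: · SUBGT
4: ✓ CMP  NZCV=1001
5: ✓ SUBNE  r1←0x78
6: ✓ ADDVS  r2←0xe6
7: · MOVCS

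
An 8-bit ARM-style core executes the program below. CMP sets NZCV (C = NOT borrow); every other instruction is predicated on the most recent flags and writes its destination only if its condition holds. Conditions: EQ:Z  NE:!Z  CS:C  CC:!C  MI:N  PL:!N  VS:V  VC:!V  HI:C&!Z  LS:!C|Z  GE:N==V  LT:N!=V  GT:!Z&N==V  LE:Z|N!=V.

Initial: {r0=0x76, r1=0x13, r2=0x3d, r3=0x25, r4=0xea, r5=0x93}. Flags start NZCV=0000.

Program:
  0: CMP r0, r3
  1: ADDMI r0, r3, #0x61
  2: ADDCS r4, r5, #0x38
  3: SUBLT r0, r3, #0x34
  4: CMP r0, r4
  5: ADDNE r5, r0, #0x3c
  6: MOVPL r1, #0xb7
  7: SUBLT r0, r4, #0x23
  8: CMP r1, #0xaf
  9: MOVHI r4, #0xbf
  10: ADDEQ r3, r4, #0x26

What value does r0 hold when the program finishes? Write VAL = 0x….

[0] flags=0010 → (cmp)
[1] flags=0010 MI?F → skip
[2] flags=0010 CS?T → r4=0xcb
[3] flags=0010 LT?F → skip
[4] flags=1001 → (cmp)
[5] flags=1001 NE?T → r5=0xb2
[6] flags=1001 PL?F → skip
[7] flags=1001 LT?F → skip
[8] flags=0000 → (cmp)
[9] flags=0000 HI?F → skip
[10] flags=0000 EQ?F → skip

VAL = 0x76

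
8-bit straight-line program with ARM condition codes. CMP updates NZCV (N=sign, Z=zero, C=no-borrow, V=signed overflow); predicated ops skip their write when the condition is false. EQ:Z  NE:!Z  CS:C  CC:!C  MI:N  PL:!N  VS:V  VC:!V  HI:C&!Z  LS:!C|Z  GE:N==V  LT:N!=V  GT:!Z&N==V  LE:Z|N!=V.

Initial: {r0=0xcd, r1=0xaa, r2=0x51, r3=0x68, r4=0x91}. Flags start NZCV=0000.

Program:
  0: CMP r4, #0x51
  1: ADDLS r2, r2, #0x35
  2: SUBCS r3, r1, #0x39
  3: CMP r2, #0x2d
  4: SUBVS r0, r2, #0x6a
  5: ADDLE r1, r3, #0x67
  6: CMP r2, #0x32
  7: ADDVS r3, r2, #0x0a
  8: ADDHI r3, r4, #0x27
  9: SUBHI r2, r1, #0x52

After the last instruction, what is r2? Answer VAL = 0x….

VAL = 0x58

0: ✓ CMP  NZCV=0011
1: · ADDLS
2: ✓ SUBCS  r3←0x71
3: ✓ CMP  NZCV=0010
4: · SUBVS
5: · ADDLE
6: ✓ CMP  NZCV=0010
7: · ADDVS
8: ✓ ADDHI  r3←0xb8
9: ✓ SUBHI  r2←0x58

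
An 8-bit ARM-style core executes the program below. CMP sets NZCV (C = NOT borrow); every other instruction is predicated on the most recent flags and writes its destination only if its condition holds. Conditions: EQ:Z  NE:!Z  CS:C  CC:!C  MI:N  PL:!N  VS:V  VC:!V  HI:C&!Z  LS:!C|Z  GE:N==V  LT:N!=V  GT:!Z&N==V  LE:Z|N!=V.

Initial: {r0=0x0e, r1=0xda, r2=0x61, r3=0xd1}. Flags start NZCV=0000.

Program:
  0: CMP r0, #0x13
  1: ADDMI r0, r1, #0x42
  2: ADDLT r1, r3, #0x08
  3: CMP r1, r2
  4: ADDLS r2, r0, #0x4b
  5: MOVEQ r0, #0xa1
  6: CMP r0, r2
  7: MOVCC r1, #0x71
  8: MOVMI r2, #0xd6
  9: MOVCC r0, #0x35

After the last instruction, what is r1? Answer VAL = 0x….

VAL = 0x71

[0] flags=1000 → (cmp)
[1] flags=1000 MI?T → r0=0x1c
[2] flags=1000 LT?T → r1=0xd9
[3] flags=0011 → (cmp)
[4] flags=0011 LS?F → skip
[5] flags=0011 EQ?F → skip
[6] flags=1000 → (cmp)
[7] flags=1000 CC?T → r1=0x71
[8] flags=1000 MI?T → r2=0xd6
[9] flags=1000 CC?T → r0=0x35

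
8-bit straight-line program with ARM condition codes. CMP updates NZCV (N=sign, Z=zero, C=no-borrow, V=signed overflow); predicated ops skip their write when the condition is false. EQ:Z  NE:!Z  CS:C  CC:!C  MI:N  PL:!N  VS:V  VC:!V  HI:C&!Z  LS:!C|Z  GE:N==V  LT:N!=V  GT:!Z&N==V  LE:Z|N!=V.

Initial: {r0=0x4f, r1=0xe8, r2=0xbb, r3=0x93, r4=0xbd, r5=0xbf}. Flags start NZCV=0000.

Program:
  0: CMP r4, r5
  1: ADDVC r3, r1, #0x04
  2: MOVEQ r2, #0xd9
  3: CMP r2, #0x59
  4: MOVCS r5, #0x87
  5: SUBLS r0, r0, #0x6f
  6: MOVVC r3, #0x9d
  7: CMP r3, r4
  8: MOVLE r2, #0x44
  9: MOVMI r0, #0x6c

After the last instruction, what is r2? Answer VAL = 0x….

[0] flags=1000 → (cmp)
[1] flags=1000 VC?T → r3=0xec
[2] flags=1000 EQ?F → skip
[3] flags=0011 → (cmp)
[4] flags=0011 CS?T → r5=0x87
[5] flags=0011 LS?F → skip
[6] flags=0011 VC?F → skip
[7] flags=0010 → (cmp)
[8] flags=0010 LE?F → skip
[9] flags=0010 MI?F → skip

VAL = 0xbb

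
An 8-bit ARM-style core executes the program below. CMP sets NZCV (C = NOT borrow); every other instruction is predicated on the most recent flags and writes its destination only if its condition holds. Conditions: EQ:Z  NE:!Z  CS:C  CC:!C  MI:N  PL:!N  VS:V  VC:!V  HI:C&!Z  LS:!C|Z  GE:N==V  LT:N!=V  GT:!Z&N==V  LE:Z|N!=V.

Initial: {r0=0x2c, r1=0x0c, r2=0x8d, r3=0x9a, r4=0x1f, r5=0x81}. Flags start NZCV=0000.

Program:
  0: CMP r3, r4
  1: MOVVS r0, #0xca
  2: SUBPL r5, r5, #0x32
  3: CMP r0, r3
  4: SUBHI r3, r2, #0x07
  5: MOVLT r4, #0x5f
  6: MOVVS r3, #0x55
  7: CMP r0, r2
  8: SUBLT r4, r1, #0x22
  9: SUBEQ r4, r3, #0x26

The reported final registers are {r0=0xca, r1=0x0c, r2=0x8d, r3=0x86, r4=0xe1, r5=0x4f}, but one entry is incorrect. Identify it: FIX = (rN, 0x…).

0: ✓ CMP  NZCV=0011
1: ✓ MOVVS  r0←0xca
2: ✓ SUBPL  r5←0x4f
3: ✓ CMP  NZCV=0010
4: ✓ SUBHI  r3←0x86
5: · MOVLT
6: · MOVVS
7: ✓ CMP  NZCV=0010
8: · SUBLT
9: · SUBEQ

FIX = (r4, 0x1f)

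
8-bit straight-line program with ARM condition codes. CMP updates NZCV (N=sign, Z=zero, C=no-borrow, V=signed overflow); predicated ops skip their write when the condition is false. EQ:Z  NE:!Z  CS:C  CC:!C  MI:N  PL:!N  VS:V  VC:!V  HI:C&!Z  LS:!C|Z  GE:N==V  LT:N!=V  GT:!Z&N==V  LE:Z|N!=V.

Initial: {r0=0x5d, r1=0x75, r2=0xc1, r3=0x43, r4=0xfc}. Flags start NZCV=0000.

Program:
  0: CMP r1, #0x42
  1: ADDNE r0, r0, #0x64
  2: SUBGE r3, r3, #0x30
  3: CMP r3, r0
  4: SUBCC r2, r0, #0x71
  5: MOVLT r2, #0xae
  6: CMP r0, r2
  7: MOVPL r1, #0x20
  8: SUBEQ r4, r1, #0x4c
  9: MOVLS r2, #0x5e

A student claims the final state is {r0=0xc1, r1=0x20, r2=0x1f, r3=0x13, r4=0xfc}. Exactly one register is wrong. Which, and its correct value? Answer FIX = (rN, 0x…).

FIX = (r2, 0x50)

[0] flags=0010 → (cmp)
[1] flags=0010 NE?T → r0=0xc1
[2] flags=0010 GE?T → r3=0x13
[3] flags=0000 → (cmp)
[4] flags=0000 CC?T → r2=0x50
[5] flags=0000 LT?F → skip
[6] flags=0011 → (cmp)
[7] flags=0011 PL?T → r1=0x20
[8] flags=0011 EQ?F → skip
[9] flags=0011 LS?F → skip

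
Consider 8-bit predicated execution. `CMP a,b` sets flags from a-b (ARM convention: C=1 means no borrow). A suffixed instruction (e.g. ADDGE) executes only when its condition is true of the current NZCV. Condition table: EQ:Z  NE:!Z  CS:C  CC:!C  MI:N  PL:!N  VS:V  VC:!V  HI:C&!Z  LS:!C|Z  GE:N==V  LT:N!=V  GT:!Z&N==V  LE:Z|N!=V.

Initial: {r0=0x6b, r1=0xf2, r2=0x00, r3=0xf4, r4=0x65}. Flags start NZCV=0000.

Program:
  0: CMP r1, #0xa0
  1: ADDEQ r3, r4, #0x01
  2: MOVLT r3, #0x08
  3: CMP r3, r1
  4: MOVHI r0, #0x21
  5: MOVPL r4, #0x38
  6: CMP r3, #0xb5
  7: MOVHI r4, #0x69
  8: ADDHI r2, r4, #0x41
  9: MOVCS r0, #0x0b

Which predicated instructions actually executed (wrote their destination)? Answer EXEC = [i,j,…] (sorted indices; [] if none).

0: ✓ CMP  NZCV=0010
1: · ADDEQ
2: · MOVLT
3: ✓ CMP  NZCV=0010
4: ✓ MOVHI  r0←0x21
5: ✓ MOVPL  r4←0x38
6: ✓ CMP  NZCV=0010
7: ✓ MOVHI  r4←0x69
8: ✓ ADDHI  r2←0xaa
9: ✓ MOVCS  r0←0x0b

EXEC = [4,5,7,8,9]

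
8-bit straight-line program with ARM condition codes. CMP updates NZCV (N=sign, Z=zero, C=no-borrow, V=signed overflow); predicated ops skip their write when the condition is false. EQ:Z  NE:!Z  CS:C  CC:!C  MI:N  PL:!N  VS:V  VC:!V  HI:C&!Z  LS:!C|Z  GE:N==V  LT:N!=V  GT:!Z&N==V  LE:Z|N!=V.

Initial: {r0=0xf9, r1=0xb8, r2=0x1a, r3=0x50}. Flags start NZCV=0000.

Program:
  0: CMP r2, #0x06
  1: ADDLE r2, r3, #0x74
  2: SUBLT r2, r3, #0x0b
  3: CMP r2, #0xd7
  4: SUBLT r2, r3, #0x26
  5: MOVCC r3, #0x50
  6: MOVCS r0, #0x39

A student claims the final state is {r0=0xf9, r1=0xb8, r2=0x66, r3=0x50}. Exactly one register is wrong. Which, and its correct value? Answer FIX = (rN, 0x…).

0: ✓ CMP  NZCV=0010
1: · ADDLE
2: · SUBLT
3: ✓ CMP  NZCV=0000
4: · SUBLT
5: ✓ MOVCC  r3←0x50
6: · MOVCS

FIX = (r2, 0x1a)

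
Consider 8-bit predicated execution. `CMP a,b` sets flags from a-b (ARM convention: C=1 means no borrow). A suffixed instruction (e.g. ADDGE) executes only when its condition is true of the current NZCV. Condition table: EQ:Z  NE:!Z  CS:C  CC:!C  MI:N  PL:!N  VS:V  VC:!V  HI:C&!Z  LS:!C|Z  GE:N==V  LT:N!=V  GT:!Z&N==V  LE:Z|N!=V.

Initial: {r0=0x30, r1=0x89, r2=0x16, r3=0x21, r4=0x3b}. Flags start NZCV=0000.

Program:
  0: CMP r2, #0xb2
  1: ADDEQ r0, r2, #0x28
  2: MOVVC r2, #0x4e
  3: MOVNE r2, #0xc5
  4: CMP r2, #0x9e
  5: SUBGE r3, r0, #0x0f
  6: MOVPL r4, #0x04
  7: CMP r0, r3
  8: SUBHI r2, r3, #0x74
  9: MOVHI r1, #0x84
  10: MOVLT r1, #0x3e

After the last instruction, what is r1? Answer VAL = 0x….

VAL = 0x84

[0] flags=0000 → (cmp)
[1] flags=0000 EQ?F → skip
[2] flags=0000 VC?T → r2=0x4e
[3] flags=0000 NE?T → r2=0xc5
[4] flags=0010 → (cmp)
[5] flags=0010 GE?T → r3=0x21
[6] flags=0010 PL?T → r4=0x04
[7] flags=0010 → (cmp)
[8] flags=0010 HI?T → r2=0xad
[9] flags=0010 HI?T → r1=0x84
[10] flags=0010 LT?F → skip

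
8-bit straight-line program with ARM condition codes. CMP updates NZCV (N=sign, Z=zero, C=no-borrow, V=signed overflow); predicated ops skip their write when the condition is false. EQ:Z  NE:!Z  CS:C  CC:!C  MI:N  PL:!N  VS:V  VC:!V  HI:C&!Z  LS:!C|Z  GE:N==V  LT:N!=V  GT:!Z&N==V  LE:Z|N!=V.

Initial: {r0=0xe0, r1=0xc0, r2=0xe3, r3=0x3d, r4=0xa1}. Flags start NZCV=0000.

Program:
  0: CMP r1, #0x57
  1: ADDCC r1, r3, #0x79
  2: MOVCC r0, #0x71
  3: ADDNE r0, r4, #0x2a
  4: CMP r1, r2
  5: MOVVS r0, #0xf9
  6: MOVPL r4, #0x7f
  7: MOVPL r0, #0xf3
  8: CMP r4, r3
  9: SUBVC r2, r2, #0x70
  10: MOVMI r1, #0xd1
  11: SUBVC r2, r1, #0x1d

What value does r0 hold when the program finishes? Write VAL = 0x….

VAL = 0xcb

0: ✓ CMP  NZCV=0011
1: · ADDCC
2: · MOVCC
3: ✓ ADDNE  r0←0xcb
4: ✓ CMP  NZCV=1000
5: · MOVVS
6: · MOVPL
7: · MOVPL
8: ✓ CMP  NZCV=0011
9: · SUBVC
10: · MOVMI
11: · SUBVC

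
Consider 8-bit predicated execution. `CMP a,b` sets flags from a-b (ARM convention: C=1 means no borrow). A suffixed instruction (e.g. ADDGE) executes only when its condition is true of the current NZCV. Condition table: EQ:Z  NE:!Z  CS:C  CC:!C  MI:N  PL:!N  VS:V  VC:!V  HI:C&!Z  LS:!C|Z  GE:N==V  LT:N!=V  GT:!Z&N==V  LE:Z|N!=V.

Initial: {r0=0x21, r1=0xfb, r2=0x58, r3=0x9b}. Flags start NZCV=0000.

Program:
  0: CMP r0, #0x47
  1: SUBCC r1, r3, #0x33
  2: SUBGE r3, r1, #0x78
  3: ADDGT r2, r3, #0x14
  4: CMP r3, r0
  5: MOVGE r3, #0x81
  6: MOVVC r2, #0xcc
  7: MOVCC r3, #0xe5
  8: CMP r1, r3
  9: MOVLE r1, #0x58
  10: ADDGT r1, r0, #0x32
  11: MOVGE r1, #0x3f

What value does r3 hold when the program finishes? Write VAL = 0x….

VAL = 0x9b

[0] flags=1000 → (cmp)
[1] flags=1000 CC?T → r1=0x68
[2] flags=1000 GE?F → skip
[3] flags=1000 GT?F → skip
[4] flags=0011 → (cmp)
[5] flags=0011 GE?F → skip
[6] flags=0011 VC?F → skip
[7] flags=0011 CC?F → skip
[8] flags=1001 → (cmp)
[9] flags=1001 LE?F → skip
[10] flags=1001 GT?T → r1=0x53
[11] flags=1001 GE?T → r1=0x3f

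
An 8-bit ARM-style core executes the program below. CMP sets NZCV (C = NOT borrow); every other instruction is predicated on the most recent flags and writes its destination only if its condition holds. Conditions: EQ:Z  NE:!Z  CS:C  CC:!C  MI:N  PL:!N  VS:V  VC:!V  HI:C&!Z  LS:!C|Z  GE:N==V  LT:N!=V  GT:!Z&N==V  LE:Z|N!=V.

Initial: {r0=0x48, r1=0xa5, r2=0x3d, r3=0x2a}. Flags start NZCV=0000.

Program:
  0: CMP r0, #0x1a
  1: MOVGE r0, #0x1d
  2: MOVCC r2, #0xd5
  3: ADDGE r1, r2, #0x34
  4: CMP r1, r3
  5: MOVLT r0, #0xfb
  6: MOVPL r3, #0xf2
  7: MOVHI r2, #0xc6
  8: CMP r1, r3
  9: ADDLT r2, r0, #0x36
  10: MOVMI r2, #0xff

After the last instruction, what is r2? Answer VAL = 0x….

VAL = 0xc6

[0] flags=0010 → (cmp)
[1] flags=0010 GE?T → r0=0x1d
[2] flags=0010 CC?F → skip
[3] flags=0010 GE?T → r1=0x71
[4] flags=0010 → (cmp)
[5] flags=0010 LT?F → skip
[6] flags=0010 PL?T → r3=0xf2
[7] flags=0010 HI?T → r2=0xc6
[8] flags=0000 → (cmp)
[9] flags=0000 LT?F → skip
[10] flags=0000 MI?F → skip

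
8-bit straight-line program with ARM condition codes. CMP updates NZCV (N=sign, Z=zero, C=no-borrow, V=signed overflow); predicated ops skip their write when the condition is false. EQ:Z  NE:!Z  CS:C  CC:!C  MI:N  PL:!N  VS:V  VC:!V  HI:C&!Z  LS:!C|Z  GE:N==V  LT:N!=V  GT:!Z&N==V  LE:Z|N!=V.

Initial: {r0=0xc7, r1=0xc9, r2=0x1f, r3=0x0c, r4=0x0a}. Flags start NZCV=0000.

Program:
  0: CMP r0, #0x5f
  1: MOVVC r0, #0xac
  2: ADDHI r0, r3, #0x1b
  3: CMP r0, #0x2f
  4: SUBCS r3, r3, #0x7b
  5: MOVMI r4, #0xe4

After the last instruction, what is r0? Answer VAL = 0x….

VAL = 0x27

0: ✓ CMP  NZCV=0011
1: · MOVVC
2: ✓ ADDHI  r0←0x27
3: ✓ CMP  NZCV=1000
4: · SUBCS
5: ✓ MOVMI  r4←0xe4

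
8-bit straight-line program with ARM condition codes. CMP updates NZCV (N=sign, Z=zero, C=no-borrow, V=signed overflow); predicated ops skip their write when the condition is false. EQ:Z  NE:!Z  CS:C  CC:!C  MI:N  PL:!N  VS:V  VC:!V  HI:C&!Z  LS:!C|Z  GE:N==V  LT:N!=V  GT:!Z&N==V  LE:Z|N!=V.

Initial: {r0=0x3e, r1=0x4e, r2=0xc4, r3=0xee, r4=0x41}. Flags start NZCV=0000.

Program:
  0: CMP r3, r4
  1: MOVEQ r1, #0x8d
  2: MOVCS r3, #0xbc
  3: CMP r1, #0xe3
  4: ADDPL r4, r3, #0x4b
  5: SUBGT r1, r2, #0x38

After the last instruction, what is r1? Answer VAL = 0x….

0: ✓ CMP  NZCV=1010
1: · MOVEQ
2: ✓ MOVCS  r3←0xbc
3: ✓ CMP  NZCV=0000
4: ✓ ADDPL  r4←0x07
5: ✓ SUBGT  r1←0x8c

VAL = 0x8c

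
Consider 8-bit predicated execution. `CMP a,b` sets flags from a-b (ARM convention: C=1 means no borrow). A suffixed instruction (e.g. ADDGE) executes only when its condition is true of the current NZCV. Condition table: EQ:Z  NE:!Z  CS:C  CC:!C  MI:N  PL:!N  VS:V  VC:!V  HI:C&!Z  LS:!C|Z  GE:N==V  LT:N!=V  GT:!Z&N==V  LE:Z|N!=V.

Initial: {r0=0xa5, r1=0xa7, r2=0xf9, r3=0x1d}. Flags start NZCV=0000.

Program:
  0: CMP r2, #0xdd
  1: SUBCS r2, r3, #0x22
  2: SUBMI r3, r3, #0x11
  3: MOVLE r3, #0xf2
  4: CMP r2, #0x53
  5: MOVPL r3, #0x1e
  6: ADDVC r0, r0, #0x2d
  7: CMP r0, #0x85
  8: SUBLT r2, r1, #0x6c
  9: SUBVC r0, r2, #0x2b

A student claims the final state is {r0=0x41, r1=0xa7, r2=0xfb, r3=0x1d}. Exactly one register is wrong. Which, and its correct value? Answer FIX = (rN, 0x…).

0: ✓ CMP  NZCV=0010
1: ✓ SUBCS  r2←0xfb
2: · SUBMI
3: · MOVLE
4: ✓ CMP  NZCV=1010
5: · MOVPL
6: ✓ ADDVC  r0←0xd2
7: ✓ CMP  NZCV=0010
8: · SUBLT
9: ✓ SUBVC  r0←0xd0

FIX = (r0, 0xd0)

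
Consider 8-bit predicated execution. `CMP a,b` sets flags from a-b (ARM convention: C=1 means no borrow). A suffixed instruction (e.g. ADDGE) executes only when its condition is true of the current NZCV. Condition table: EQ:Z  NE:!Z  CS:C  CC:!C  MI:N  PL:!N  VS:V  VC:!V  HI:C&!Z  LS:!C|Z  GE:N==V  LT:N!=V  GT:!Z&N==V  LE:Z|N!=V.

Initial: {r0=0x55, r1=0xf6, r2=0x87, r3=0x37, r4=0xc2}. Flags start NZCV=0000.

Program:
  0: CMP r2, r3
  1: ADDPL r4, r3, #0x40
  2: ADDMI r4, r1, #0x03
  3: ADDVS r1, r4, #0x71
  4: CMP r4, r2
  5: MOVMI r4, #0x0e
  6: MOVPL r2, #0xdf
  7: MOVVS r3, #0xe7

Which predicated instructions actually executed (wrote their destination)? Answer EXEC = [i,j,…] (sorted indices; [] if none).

EXEC = [1,3,5,7]

0: ✓ CMP  NZCV=0011
1: ✓ ADDPL  r4←0x77
2: · ADDMI
3: ✓ ADDVS  r1←0xe8
4: ✓ CMP  NZCV=1001
5: ✓ MOVMI  r4←0x0e
6: · MOVPL
7: ✓ MOVVS  r3←0xe7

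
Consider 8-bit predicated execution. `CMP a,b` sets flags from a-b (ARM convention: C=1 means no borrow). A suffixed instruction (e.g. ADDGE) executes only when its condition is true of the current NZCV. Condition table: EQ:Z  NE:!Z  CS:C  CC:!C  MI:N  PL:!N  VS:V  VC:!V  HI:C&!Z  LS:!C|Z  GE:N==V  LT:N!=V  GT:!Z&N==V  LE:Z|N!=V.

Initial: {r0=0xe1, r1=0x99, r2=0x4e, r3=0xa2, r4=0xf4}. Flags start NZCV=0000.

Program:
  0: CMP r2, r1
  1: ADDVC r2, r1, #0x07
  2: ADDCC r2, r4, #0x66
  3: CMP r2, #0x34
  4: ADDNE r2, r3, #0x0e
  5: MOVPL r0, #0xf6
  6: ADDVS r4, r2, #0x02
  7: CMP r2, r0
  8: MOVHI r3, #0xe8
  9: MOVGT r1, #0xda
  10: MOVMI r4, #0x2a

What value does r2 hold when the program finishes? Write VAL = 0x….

[0] flags=1001 → (cmp)
[1] flags=1001 VC?F → skip
[2] flags=1001 CC?T → r2=0x5a
[3] flags=0010 → (cmp)
[4] flags=0010 NE?T → r2=0xb0
[5] flags=0010 PL?T → r0=0xf6
[6] flags=0010 VS?F → skip
[7] flags=1000 → (cmp)
[8] flags=1000 HI?F → skip
[9] flags=1000 GT?F → skip
[10] flags=1000 MI?T → r4=0x2a

VAL = 0xb0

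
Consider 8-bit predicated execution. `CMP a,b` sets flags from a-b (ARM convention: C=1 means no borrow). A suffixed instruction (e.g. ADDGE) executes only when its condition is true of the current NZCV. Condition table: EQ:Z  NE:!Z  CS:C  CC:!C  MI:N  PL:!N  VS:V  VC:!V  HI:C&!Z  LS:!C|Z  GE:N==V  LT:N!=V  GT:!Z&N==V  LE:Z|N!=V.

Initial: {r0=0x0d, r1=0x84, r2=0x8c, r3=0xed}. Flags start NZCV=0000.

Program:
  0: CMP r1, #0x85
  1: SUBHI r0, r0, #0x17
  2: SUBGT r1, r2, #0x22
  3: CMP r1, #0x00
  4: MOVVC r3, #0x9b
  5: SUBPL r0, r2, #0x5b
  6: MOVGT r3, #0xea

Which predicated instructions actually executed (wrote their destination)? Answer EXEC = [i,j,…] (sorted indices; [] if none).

EXEC = [4]

[0] flags=1000 → (cmp)
[1] flags=1000 HI?F → skip
[2] flags=1000 GT?F → skip
[3] flags=1010 → (cmp)
[4] flags=1010 VC?T → r3=0x9b
[5] flags=1010 PL?F → skip
[6] flags=1010 GT?F → skip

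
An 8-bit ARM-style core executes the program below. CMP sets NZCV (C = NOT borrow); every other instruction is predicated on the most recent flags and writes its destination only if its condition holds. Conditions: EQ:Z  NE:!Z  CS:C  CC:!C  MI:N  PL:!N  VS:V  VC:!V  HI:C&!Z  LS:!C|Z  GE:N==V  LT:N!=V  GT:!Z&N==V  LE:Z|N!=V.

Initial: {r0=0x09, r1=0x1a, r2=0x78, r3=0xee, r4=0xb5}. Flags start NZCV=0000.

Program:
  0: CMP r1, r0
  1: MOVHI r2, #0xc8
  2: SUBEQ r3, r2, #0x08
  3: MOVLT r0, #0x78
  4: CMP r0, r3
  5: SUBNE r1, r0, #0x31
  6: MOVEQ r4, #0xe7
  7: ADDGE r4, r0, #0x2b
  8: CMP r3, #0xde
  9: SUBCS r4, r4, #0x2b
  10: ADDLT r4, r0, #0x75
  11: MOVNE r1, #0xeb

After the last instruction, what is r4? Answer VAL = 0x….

VAL = 0x09

[0] flags=0010 → (cmp)
[1] flags=0010 HI?T → r2=0xc8
[2] flags=0010 EQ?F → skip
[3] flags=0010 LT?F → skip
[4] flags=0000 → (cmp)
[5] flags=0000 NE?T → r1=0xd8
[6] flags=0000 EQ?F → skip
[7] flags=0000 GE?T → r4=0x34
[8] flags=0010 → (cmp)
[9] flags=0010 CS?T → r4=0x09
[10] flags=0010 LT?F → skip
[11] flags=0010 NE?T → r1=0xeb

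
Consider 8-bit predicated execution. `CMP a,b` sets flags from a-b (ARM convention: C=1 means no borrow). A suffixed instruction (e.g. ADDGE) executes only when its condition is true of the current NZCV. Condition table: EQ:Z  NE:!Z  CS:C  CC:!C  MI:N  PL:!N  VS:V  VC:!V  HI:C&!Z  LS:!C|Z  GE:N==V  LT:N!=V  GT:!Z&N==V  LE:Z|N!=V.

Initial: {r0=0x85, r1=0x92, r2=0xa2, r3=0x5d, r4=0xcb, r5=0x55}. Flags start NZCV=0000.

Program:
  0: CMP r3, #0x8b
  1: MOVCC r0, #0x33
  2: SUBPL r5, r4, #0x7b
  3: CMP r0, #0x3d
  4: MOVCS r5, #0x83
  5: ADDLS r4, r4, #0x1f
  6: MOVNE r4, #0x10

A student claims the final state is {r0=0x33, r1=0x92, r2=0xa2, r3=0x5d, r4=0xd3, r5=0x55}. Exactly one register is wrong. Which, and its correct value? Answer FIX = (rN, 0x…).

0: ✓ CMP  NZCV=1001
1: ✓ MOVCC  r0←0x33
2: · SUBPL
3: ✓ CMP  NZCV=1000
4: · MOVCS
5: ✓ ADDLS  r4←0xea
6: ✓ MOVNE  r4←0x10

FIX = (r4, 0x10)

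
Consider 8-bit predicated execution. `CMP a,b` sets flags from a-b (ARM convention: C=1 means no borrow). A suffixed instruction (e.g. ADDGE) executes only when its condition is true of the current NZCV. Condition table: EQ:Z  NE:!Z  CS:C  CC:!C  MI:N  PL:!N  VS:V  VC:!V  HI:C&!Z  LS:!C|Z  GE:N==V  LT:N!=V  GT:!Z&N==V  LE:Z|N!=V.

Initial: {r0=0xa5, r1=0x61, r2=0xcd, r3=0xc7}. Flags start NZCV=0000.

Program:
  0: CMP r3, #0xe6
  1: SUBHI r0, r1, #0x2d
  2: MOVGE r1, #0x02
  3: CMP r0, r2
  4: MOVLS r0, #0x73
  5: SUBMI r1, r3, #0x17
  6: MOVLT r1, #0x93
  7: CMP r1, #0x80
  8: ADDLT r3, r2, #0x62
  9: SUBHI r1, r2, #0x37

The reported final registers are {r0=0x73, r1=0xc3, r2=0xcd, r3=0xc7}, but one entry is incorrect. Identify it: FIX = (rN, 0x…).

FIX = (r1, 0x96)

0: ✓ CMP  NZCV=1000
1: · SUBHI
2: · MOVGE
3: ✓ CMP  NZCV=1000
4: ✓ MOVLS  r0←0x73
5: ✓ SUBMI  r1←0xb0
6: ✓ MOVLT  r1←0x93
7: ✓ CMP  NZCV=0010
8: · ADDLT
9: ✓ SUBHI  r1←0x96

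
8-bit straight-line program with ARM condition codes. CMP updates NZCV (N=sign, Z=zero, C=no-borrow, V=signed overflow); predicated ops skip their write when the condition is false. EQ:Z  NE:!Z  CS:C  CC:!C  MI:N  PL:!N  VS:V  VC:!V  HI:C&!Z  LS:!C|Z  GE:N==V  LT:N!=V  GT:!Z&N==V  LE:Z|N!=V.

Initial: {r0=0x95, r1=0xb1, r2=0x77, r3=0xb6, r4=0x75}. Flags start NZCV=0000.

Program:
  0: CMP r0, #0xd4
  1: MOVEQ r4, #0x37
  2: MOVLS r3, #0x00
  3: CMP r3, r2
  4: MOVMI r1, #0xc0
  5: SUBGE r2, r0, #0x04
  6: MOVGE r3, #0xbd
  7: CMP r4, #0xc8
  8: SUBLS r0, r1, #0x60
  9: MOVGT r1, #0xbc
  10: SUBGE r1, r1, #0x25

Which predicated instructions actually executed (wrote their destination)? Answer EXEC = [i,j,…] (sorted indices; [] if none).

EXEC = [2,4,8,9,10]

0: ✓ CMP  NZCV=1000
1: · MOVEQ
2: ✓ MOVLS  r3←0x00
3: ✓ CMP  NZCV=1000
4: ✓ MOVMI  r1←0xc0
5: · SUBGE
6: · MOVGE
7: ✓ CMP  NZCV=1001
8: ✓ SUBLS  r0←0x60
9: ✓ MOVGT  r1←0xbc
10: ✓ SUBGE  r1←0x97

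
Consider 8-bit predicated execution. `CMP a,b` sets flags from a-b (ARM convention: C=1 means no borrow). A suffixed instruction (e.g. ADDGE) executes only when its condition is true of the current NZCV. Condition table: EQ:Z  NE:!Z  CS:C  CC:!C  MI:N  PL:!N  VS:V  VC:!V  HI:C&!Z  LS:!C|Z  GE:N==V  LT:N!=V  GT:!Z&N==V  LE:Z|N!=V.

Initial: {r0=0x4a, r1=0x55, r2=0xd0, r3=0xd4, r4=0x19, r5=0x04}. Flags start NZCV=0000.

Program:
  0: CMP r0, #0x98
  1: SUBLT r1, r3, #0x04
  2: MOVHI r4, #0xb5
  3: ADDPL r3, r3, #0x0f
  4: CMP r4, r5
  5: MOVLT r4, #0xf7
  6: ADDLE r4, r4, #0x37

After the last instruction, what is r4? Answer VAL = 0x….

0: ✓ CMP  NZCV=1001
1: · SUBLT
2: · MOVHI
3: · ADDPL
4: ✓ CMP  NZCV=0010
5: · MOVLT
6: · ADDLE

VAL = 0x19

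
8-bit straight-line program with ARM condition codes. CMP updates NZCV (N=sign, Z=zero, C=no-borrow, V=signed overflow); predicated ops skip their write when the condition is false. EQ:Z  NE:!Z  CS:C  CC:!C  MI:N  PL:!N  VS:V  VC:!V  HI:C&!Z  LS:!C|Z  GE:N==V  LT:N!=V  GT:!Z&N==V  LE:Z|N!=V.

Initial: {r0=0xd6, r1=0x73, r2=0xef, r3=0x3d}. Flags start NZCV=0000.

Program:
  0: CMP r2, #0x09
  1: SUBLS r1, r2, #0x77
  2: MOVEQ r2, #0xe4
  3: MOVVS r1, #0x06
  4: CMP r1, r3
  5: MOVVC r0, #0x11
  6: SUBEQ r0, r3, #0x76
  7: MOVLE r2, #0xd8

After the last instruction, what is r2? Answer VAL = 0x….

[0] flags=1010 → (cmp)
[1] flags=1010 LS?F → skip
[2] flags=1010 EQ?F → skip
[3] flags=1010 VS?F → skip
[4] flags=0010 → (cmp)
[5] flags=0010 VC?T → r0=0x11
[6] flags=0010 EQ?F → skip
[7] flags=0010 LE?F → skip

VAL = 0xef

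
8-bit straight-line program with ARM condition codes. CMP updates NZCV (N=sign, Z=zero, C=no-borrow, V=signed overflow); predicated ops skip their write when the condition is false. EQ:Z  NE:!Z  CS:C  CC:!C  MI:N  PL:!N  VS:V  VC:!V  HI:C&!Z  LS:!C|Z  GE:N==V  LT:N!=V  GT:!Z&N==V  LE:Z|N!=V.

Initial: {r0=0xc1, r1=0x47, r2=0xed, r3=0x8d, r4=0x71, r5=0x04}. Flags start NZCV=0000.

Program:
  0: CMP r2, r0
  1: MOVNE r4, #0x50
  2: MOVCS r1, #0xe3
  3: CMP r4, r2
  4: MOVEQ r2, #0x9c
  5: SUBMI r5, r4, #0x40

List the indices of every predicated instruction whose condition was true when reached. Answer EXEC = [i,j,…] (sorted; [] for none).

[0] flags=0010 → (cmp)
[1] flags=0010 NE?T → r4=0x50
[2] flags=0010 CS?T → r1=0xe3
[3] flags=0000 → (cmp)
[4] flags=0000 EQ?F → skip
[5] flags=0000 MI?F → skip

EXEC = [1,2]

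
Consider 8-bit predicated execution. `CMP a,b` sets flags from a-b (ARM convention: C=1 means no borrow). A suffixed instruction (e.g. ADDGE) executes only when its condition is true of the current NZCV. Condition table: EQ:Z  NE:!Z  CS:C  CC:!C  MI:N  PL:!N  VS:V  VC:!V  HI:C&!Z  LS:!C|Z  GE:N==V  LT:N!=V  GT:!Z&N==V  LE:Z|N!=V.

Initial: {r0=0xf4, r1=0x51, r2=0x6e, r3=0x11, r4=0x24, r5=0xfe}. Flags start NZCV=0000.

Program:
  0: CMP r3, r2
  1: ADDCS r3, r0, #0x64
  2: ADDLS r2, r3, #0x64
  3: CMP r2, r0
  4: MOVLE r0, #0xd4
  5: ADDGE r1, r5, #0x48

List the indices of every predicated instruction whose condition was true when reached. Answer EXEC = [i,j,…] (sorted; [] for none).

[0] flags=1000 → (cmp)
[1] flags=1000 CS?F → skip
[2] flags=1000 LS?T → r2=0x75
[3] flags=1001 → (cmp)
[4] flags=1001 LE?F → skip
[5] flags=1001 GE?T → r1=0x46

EXEC = [2,5]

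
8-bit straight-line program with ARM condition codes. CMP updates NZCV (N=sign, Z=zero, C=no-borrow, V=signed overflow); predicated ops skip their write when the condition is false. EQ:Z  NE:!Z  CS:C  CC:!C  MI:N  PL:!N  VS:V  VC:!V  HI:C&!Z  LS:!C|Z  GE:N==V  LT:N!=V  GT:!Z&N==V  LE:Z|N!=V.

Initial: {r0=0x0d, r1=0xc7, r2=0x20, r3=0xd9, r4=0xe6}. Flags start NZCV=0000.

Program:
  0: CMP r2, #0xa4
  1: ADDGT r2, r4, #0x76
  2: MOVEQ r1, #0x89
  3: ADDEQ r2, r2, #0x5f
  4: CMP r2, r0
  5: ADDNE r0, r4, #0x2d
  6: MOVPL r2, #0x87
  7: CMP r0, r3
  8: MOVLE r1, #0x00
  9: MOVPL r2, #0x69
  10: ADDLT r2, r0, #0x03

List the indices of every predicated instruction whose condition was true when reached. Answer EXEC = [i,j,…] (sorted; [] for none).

0: ✓ CMP  NZCV=0000
1: ✓ ADDGT  r2←0x5c
2: · MOVEQ
3: · ADDEQ
4: ✓ CMP  NZCV=0010
5: ✓ ADDNE  r0←0x13
6: ✓ MOVPL  r2←0x87
7: ✓ CMP  NZCV=0000
8: · MOVLE
9: ✓ MOVPL  r2←0x69
10: · ADDLT

EXEC = [1,5,6,9]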